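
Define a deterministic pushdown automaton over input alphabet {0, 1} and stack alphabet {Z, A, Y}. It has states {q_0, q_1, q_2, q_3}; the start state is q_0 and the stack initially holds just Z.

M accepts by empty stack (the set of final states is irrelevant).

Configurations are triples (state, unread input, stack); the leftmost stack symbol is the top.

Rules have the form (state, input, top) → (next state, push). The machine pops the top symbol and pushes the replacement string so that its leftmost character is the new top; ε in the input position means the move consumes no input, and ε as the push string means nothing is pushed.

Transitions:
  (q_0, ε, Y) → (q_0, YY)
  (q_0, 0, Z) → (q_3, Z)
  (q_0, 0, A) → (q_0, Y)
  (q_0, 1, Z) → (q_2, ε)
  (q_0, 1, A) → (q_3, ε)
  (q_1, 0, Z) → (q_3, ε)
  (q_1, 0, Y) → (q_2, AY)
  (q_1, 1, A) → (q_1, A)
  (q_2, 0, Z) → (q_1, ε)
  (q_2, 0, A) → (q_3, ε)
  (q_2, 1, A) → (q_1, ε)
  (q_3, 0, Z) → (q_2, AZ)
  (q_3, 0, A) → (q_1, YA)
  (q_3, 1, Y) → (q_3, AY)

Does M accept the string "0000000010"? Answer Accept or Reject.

Accept

(q_0, 0000000010, Z) ⊢ (q_3, 000000010, Z) ⊢ (q_2, 00000010, AZ) ⊢ (q_3, 0000010, Z) ⊢ (q_2, 000010, AZ) ⊢ (q_3, 00010, Z) ⊢ (q_2, 0010, AZ) ⊢ (q_3, 010, Z) ⊢ (q_2, 10, AZ) ⊢ (q_1, 0, Z) ⊢ (q_3, ε, ε)
All input consumed and the stack is empty.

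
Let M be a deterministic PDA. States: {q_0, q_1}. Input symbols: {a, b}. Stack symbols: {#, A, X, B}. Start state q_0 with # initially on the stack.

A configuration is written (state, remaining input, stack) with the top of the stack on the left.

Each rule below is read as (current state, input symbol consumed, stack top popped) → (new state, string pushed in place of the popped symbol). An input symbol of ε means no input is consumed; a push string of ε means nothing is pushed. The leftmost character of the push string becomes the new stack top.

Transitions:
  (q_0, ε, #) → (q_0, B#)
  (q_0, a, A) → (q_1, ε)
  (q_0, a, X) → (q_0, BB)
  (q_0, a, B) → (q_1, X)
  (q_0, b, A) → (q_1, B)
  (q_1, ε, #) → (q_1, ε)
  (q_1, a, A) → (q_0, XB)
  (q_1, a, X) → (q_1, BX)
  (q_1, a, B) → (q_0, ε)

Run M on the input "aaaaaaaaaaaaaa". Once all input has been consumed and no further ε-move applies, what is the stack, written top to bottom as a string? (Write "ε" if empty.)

BXBBB#

(q_0, aaaaaaaaaaaaaa, #)
  ε-move, top #: go to q_0, push B# → (q_0, aaaaaaaaaaaaaa, B#)
  read a, top B: go to q_1, push X → (q_1, aaaaaaaaaaaaa, X#)
  read a, top X: go to q_1, push BX → (q_1, aaaaaaaaaaaa, BX#)
  read a, top B: go to q_0, push ε → (q_0, aaaaaaaaaaa, X#)
  read a, top X: go to q_0, push BB → (q_0, aaaaaaaaaa, BB#)
  read a, top B: go to q_1, push X → (q_1, aaaaaaaaa, XB#)
  read a, top X: go to q_1, push BX → (q_1, aaaaaaaa, BXB#)
  read a, top B: go to q_0, push ε → (q_0, aaaaaaa, XB#)
  read a, top X: go to q_0, push BB → (q_0, aaaaaa, BBB#)
  read a, top B: go to q_1, push X → (q_1, aaaaa, XBB#)
  read a, top X: go to q_1, push BX → (q_1, aaaa, BXBB#)
  read a, top B: go to q_0, push ε → (q_0, aaa, XBB#)
  read a, top X: go to q_0, push BB → (q_0, aa, BBBB#)
  read a, top B: go to q_1, push X → (q_1, a, XBBB#)
  read a, top X: go to q_1, push BX → (q_1, ε, BXBBB#)
All input consumed in state q_1 with stack BXBBB#.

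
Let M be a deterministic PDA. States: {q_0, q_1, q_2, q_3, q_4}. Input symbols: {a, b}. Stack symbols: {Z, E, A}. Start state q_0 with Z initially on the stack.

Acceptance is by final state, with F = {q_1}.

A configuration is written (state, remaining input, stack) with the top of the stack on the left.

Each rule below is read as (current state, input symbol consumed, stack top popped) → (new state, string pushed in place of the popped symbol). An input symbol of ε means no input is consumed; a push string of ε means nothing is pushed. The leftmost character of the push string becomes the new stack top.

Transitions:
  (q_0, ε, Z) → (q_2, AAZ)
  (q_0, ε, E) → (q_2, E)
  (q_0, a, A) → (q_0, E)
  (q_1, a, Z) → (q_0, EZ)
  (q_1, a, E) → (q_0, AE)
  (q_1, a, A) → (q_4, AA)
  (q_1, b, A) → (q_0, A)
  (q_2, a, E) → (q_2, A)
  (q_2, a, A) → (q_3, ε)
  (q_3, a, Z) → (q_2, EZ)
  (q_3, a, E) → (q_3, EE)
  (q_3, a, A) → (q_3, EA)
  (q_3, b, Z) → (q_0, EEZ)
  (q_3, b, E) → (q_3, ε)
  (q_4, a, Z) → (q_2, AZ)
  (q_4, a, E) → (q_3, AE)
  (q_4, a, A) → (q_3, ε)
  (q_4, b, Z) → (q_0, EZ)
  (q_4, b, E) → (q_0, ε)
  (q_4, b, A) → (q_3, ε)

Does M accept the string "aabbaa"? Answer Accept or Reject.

Reject

(q_0, aabbaa, Z) ⊢ (q_2, aabbaa, AAZ) ⊢ (q_3, abbaa, AZ) ⊢ (q_3, bbaa, EAZ) ⊢ (q_3, baa, AZ)
No transition applies at (q_3, baa, AZ); input not fully consumed.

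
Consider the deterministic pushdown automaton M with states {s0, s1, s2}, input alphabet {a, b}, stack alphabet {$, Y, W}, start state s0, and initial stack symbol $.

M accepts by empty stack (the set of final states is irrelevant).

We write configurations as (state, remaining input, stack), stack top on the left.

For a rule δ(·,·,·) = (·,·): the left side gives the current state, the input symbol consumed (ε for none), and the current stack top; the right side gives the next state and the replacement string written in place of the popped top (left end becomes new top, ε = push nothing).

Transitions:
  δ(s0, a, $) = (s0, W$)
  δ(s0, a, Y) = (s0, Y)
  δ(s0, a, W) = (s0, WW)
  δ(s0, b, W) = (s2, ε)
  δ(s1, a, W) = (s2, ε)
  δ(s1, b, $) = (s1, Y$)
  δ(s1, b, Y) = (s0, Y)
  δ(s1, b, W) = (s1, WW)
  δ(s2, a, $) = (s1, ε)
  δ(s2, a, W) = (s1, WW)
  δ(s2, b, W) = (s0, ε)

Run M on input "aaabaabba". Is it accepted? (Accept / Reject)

(s0, aaabaabba, $) ⊢ (s0, aabaabba, W$) ⊢ (s0, abaabba, WW$) ⊢ (s0, baabba, WWW$) ⊢ (s2, aabba, WW$) ⊢ (s1, abba, WWW$) ⊢ (s2, bba, WW$) ⊢ (s0, ba, W$) ⊢ (s2, a, $) ⊢ (s1, ε, ε)
All input consumed and the stack is empty.

Accept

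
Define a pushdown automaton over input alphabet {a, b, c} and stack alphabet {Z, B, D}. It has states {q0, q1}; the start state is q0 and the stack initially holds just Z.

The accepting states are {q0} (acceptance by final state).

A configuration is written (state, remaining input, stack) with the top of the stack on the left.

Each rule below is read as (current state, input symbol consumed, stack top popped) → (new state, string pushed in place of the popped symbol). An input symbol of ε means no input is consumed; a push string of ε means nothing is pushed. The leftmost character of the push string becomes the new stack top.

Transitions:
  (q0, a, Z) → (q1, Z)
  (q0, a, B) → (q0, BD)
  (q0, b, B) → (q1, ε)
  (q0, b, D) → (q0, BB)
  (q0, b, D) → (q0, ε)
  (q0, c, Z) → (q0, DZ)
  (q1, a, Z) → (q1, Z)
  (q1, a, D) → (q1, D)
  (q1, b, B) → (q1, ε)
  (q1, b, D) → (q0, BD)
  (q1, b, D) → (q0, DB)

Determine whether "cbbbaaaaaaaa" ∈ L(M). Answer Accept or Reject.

Reject

No computation consumes all input and reaches a final state.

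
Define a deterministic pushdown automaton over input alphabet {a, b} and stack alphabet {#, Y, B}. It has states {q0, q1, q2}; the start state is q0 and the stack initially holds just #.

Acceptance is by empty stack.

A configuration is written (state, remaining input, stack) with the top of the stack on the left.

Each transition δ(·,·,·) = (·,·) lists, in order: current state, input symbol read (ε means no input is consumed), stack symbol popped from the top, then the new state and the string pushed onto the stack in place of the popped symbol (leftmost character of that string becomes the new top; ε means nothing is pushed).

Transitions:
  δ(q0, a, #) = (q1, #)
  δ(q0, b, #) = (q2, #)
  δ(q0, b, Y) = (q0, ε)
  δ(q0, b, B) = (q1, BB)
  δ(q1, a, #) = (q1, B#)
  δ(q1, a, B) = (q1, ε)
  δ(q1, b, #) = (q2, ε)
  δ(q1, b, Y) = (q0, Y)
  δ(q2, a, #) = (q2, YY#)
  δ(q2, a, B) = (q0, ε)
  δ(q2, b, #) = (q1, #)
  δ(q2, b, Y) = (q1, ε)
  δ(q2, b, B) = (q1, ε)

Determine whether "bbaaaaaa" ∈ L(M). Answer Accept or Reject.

(q0, bbaaaaaa, #) ⊢ (q2, baaaaaa, #) ⊢ (q1, aaaaaa, #) ⊢ (q1, aaaaa, B#) ⊢ (q1, aaaa, #) ⊢ (q1, aaa, B#) ⊢ (q1, aa, #) ⊢ (q1, a, B#) ⊢ (q1, ε, #)
All input consumed; stack is #, not empty, and no further ε-move applies.

Reject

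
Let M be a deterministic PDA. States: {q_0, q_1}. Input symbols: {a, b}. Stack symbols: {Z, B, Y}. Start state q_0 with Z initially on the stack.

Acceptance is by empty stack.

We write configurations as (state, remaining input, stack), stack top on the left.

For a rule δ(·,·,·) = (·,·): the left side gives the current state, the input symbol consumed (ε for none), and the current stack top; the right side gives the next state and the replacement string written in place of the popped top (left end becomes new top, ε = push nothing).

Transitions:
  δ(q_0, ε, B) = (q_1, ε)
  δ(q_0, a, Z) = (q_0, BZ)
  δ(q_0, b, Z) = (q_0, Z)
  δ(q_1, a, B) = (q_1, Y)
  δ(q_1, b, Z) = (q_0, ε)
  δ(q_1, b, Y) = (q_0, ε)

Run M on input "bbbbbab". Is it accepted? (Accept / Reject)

(q_0, bbbbbab, Z) ⊢ (q_0, bbbbab, Z) ⊢ (q_0, bbbab, Z) ⊢ (q_0, bbab, Z) ⊢ (q_0, bab, Z) ⊢ (q_0, ab, Z) ⊢ (q_0, b, BZ) ⊢ (q_1, b, Z) ⊢ (q_0, ε, ε)
All input consumed and the stack is empty.

Accept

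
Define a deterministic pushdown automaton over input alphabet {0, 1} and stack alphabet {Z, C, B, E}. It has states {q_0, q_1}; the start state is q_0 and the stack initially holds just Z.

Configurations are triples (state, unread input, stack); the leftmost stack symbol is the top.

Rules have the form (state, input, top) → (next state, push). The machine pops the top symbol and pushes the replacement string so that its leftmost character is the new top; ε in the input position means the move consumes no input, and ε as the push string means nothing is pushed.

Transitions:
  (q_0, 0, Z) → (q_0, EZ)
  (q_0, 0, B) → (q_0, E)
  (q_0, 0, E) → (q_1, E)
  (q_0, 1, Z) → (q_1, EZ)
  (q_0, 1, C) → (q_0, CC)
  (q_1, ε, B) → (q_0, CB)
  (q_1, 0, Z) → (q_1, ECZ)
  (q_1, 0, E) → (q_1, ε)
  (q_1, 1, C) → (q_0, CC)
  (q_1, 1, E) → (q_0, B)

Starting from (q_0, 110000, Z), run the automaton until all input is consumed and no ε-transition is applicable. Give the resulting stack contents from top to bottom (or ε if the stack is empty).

(q_0, 110000, Z)
  read 1, top Z: go to q_1, push EZ → (q_1, 10000, EZ)
  read 1, top E: go to q_0, push B → (q_0, 0000, BZ)
  read 0, top B: go to q_0, push E → (q_0, 000, EZ)
  read 0, top E: go to q_1, push E → (q_1, 00, EZ)
  read 0, top E: go to q_1, push ε → (q_1, 0, Z)
  read 0, top Z: go to q_1, push ECZ → (q_1, ε, ECZ)
All input consumed in state q_1 with stack ECZ.

ECZ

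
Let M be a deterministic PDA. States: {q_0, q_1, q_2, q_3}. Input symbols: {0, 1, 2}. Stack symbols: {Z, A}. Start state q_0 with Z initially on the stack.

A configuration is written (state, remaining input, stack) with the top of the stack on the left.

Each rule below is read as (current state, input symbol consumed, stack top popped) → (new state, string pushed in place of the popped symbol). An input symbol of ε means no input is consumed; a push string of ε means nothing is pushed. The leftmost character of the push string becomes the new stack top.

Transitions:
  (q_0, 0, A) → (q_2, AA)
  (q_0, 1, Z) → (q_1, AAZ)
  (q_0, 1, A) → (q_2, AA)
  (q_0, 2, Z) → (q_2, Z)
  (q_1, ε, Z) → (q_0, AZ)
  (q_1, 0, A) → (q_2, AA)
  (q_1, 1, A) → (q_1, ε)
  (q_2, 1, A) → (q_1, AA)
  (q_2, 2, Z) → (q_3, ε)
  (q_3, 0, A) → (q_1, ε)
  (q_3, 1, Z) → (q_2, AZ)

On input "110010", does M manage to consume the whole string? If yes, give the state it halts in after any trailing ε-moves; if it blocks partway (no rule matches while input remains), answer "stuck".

stuck

(q_0, 110010, Z)
  read 1, top Z: go to q_1, push AAZ → (q_1, 10010, AAZ)
  read 1, top A: go to q_1, push ε → (q_1, 0010, AZ)
  read 0, top A: go to q_2, push AA → (q_2, 010, AAZ)
No transition for (q_2, 0, top A); M blocks with input 010 remaining.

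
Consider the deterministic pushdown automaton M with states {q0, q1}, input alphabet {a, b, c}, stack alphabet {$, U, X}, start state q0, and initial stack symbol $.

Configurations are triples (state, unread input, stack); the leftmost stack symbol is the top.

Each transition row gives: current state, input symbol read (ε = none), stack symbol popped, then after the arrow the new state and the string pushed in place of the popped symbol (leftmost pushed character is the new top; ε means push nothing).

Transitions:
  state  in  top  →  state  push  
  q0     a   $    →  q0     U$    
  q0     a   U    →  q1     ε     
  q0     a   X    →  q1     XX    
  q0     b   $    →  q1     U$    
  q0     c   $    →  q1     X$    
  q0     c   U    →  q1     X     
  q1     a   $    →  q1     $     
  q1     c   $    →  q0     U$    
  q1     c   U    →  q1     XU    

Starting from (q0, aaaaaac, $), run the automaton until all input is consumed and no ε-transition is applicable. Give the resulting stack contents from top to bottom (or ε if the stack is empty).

(q0, aaaaaac, $) ⊢ (q0, aaaaac, U$) ⊢ (q1, aaaac, $) ⊢ (q1, aaac, $) ⊢ (q1, aac, $) ⊢ (q1, ac, $) ⊢ (q1, c, $) ⊢ (q0, ε, U$)
All input consumed in state q0 with stack U$.

U$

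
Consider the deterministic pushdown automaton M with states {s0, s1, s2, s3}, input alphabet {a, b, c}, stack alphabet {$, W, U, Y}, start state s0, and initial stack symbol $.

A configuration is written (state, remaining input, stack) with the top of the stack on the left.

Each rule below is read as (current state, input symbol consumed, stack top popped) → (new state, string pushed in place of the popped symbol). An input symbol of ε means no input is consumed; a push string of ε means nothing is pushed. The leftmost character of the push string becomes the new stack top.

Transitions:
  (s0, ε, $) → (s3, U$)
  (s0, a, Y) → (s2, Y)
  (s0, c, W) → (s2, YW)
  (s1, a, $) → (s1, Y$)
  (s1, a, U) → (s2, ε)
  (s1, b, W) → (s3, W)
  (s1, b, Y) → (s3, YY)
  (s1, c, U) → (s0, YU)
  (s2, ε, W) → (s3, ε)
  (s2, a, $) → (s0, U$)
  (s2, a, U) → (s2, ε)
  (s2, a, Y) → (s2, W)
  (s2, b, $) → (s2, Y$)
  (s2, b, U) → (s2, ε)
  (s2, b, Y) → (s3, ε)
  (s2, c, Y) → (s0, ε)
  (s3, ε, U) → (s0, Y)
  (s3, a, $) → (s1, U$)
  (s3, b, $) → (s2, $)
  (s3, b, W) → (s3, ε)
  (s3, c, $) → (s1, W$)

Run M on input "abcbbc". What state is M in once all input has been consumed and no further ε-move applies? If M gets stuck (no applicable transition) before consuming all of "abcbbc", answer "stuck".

(s0, abcbbc, $)
  ε-move, top $: go to s3, push U$ → (s3, abcbbc, U$)
  ε-move, top U: go to s0, push Y → (s0, abcbbc, Y$)
  read a, top Y: go to s2, push Y → (s2, bcbbc, Y$)
  read b, top Y: go to s3, push ε → (s3, cbbc, $)
  read c, top $: go to s1, push W$ → (s1, bbc, W$)
  read b, top W: go to s3, push W → (s3, bc, W$)
  read b, top W: go to s3, push ε → (s3, c, $)
  read c, top $: go to s1, push W$ → (s1, ε, W$)
All input consumed; M is in state s1.

s1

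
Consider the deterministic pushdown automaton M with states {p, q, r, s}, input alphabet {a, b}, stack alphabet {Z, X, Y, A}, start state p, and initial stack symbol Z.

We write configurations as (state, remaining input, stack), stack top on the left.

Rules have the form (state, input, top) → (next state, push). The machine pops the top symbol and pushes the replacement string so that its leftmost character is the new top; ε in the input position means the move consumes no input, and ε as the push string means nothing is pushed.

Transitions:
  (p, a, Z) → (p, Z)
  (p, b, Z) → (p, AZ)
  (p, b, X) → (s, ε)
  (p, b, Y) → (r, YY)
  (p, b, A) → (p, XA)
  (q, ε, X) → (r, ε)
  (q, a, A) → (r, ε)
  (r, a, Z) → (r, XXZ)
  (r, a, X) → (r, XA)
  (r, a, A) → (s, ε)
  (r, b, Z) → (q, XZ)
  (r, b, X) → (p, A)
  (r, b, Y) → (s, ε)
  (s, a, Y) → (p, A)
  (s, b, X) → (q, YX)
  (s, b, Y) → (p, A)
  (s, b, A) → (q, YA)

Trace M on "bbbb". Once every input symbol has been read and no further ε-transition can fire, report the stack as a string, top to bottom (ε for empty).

(p, bbbb, Z)
  read b, top Z: go to p, push AZ → (p, bbb, AZ)
  read b, top A: go to p, push XA → (p, bb, XAZ)
  read b, top X: go to s, push ε → (s, b, AZ)
  read b, top A: go to q, push YA → (q, ε, YAZ)
All input consumed in state q with stack YAZ.

YAZ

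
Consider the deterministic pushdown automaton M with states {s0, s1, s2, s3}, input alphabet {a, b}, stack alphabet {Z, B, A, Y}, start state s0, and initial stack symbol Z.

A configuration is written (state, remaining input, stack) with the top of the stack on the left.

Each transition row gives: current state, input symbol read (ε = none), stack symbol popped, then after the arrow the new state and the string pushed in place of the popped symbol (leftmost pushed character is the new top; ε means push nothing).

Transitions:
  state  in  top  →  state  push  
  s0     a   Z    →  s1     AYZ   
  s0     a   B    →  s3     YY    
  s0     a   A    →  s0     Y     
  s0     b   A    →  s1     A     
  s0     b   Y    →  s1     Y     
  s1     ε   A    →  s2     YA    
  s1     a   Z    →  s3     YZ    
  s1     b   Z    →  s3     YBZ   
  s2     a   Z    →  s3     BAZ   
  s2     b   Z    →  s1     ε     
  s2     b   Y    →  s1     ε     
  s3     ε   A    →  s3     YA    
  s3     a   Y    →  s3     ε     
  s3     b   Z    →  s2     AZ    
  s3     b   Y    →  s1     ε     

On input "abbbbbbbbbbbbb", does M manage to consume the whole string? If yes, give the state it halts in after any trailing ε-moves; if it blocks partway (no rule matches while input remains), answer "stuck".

(s0, abbbbbbbbbbbbb, Z)
  read a, top Z: go to s1, push AYZ → (s1, bbbbbbbbbbbbb, AYZ)
  ε-move, top A: go to s2, push YA → (s2, bbbbbbbbbbbbb, YAYZ)
  read b, top Y: go to s1, push ε → (s1, bbbbbbbbbbbb, AYZ)
  ε-move, top A: go to s2, push YA → (s2, bbbbbbbbbbbb, YAYZ)
  read b, top Y: go to s1, push ε → (s1, bbbbbbbbbbb, AYZ)
  ε-move, top A: go to s2, push YA → (s2, bbbbbbbbbbb, YAYZ)
  read b, top Y: go to s1, push ε → (s1, bbbbbbbbbb, AYZ)
  ε-move, top A: go to s2, push YA → (s2, bbbbbbbbbb, YAYZ)
  read b, top Y: go to s1, push ε → (s1, bbbbbbbbb, AYZ)
  ε-move, top A: go to s2, push YA → (s2, bbbbbbbbb, YAYZ)
  read b, top Y: go to s1, push ε → (s1, bbbbbbbb, AYZ)
  ε-move, top A: go to s2, push YA → (s2, bbbbbbbb, YAYZ)
  read b, top Y: go to s1, push ε → (s1, bbbbbbb, AYZ)
  ε-move, top A: go to s2, push YA → (s2, bbbbbbb, YAYZ)
  read b, top Y: go to s1, push ε → (s1, bbbbbb, AYZ)
  ε-move, top A: go to s2, push YA → (s2, bbbbbb, YAYZ)
  read b, top Y: go to s1, push ε → (s1, bbbbb, AYZ)
  ε-move, top A: go to s2, push YA → (s2, bbbbb, YAYZ)
  read b, top Y: go to s1, push ε → (s1, bbbb, AYZ)
  ε-move, top A: go to s2, push YA → (s2, bbbb, YAYZ)
  read b, top Y: go to s1, push ε → (s1, bbb, AYZ)
  ε-move, top A: go to s2, push YA → (s2, bbb, YAYZ)
  read b, top Y: go to s1, push ε → (s1, bb, AYZ)
  ε-move, top A: go to s2, push YA → (s2, bb, YAYZ)
  read b, top Y: go to s1, push ε → (s1, b, AYZ)
  ε-move, top A: go to s2, push YA → (s2, b, YAYZ)
  read b, top Y: go to s1, push ε → (s1, ε, AYZ)
  ε-move, top A: go to s2, push YA → (s2, ε, YAYZ)
All input consumed; M is in state s2.

s2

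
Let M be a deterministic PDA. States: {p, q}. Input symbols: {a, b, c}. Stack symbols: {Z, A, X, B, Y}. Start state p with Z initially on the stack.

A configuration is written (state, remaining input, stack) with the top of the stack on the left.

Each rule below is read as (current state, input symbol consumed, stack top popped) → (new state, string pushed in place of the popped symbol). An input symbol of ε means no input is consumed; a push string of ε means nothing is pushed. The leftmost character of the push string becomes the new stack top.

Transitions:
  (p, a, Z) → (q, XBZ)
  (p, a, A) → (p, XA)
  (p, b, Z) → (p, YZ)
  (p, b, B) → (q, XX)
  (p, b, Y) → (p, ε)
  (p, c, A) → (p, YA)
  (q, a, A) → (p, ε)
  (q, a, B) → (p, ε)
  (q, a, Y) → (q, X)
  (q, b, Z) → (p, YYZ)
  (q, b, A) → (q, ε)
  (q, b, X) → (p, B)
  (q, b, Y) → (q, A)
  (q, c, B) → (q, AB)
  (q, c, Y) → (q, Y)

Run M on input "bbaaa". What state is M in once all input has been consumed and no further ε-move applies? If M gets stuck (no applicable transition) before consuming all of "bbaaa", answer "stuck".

(p, bbaaa, Z) ⊢ (p, baaa, YZ) ⊢ (p, aaa, Z) ⊢ (q, aa, XBZ)
No transition for (q, a, top X); M blocks with input aa remaining.

stuck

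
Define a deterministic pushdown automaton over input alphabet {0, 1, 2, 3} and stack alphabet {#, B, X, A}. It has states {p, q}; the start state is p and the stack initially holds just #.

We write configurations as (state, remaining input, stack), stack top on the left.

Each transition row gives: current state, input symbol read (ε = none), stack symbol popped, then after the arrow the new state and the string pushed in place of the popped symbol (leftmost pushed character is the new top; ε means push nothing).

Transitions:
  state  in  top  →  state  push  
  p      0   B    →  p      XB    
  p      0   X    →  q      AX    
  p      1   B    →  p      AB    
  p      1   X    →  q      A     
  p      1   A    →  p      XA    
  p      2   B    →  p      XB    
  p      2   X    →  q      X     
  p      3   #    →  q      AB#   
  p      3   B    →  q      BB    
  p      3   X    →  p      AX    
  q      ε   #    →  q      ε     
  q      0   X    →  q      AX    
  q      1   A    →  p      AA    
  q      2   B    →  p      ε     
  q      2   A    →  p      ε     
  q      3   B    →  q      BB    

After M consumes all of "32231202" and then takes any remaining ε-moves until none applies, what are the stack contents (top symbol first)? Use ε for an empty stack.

(p, 32231202, #)
  read 3, top #: go to q, push AB# → (q, 2231202, AB#)
  read 2, top A: go to p, push ε → (p, 231202, B#)
  read 2, top B: go to p, push XB → (p, 31202, XB#)
  read 3, top X: go to p, push AX → (p, 1202, AXB#)
  read 1, top A: go to p, push XA → (p, 202, XAXB#)
  read 2, top X: go to q, push X → (q, 02, XAXB#)
  read 0, top X: go to q, push AX → (q, 2, AXAXB#)
  read 2, top A: go to p, push ε → (p, ε, XAXB#)
All input consumed in state p with stack XAXB#.

XAXB#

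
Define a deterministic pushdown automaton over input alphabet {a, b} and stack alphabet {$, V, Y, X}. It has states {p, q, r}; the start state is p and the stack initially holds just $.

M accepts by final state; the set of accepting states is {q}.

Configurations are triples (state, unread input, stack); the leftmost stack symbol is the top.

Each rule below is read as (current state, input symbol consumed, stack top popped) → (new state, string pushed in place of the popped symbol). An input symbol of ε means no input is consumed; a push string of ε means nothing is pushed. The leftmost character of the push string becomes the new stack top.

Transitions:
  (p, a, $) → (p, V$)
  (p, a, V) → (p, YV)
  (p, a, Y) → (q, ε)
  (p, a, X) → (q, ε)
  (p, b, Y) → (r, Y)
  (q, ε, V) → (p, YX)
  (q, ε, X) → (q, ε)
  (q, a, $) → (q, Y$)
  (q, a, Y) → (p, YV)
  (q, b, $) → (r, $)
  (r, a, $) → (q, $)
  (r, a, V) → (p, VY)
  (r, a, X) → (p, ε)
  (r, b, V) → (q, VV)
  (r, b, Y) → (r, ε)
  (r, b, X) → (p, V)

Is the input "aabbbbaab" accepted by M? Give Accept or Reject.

Reject

(p, aabbbbaab, $)
  read a, top $: go to p, push V$ → (p, abbbbaab, V$)
  read a, top V: go to p, push YV → (p, bbbbaab, YV$)
  read b, top Y: go to r, push Y → (r, bbbaab, YV$)
  read b, top Y: go to r, push ε → (r, bbaab, V$)
  read b, top V: go to q, push VV → (q, baab, VV$)
  ε-move, top V: go to p, push YX → (p, baab, YXV$)
  read b, top Y: go to r, push Y → (r, aab, YXV$)
No transition applies at (r, aab, YXV$); input not fully consumed.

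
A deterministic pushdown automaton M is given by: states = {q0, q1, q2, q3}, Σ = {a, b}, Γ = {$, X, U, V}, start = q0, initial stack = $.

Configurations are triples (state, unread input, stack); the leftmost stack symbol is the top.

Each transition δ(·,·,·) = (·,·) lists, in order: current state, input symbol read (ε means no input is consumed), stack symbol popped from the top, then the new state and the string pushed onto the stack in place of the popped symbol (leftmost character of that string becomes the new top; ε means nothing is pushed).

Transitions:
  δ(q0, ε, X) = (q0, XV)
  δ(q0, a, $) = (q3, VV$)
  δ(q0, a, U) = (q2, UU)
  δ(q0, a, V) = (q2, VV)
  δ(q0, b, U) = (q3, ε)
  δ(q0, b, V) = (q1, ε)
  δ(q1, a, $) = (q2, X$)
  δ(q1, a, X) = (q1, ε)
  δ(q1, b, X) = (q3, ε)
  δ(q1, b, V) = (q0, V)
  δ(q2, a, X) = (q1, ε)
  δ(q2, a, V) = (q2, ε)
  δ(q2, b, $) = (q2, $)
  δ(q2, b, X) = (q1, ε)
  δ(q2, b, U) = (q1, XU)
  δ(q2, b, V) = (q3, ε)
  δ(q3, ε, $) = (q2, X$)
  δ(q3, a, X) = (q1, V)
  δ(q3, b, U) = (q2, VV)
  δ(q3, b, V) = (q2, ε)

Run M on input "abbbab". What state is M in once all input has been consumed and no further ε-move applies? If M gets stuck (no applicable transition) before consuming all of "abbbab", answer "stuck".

(q0, abbbab, $) ⊢ (q3, bbbab, VV$) ⊢ (q2, bbab, V$) ⊢ (q3, bab, $) ⊢ (q2, bab, X$) ⊢ (q1, ab, $) ⊢ (q2, b, X$) ⊢ (q1, ε, $)
All input consumed; M is in state q1.

q1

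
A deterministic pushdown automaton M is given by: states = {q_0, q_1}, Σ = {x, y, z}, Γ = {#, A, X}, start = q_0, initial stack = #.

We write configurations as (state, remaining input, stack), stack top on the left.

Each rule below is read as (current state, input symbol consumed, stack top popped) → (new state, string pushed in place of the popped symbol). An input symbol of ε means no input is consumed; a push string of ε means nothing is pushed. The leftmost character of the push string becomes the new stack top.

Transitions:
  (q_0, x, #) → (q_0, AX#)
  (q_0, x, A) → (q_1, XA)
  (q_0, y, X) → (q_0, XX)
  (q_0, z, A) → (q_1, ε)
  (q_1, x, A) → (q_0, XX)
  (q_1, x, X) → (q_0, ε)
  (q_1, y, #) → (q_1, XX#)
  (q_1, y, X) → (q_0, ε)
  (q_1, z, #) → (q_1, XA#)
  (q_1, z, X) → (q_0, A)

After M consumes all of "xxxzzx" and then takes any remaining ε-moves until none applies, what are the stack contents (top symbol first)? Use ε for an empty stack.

(q_0, xxxzzx, #)
  read x, top #: go to q_0, push AX# → (q_0, xxzzx, AX#)
  read x, top A: go to q_1, push XA → (q_1, xzzx, XAX#)
  read x, top X: go to q_0, push ε → (q_0, zzx, AX#)
  read z, top A: go to q_1, push ε → (q_1, zx, X#)
  read z, top X: go to q_0, push A → (q_0, x, A#)
  read x, top A: go to q_1, push XA → (q_1, ε, XA#)
All input consumed in state q_1 with stack XA#.

XA#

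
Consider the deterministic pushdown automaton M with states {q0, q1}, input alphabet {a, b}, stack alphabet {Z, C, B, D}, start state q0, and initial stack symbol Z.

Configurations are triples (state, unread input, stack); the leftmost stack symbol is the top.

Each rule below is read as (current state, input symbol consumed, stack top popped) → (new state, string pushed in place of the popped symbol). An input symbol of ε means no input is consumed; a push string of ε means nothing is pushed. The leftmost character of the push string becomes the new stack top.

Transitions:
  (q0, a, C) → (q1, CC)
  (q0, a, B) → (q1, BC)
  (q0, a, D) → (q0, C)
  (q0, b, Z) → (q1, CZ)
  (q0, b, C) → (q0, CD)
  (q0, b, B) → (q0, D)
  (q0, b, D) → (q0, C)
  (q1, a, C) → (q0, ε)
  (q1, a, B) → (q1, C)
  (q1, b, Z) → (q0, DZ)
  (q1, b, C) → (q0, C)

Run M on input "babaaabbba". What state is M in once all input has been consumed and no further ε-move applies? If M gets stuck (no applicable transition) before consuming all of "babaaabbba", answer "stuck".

stuck

(q0, babaaabbba, Z)
  read b, top Z: go to q1, push CZ → (q1, abaaabbba, CZ)
  read a, top C: go to q0, push ε → (q0, baaabbba, Z)
  read b, top Z: go to q1, push CZ → (q1, aaabbba, CZ)
  read a, top C: go to q0, push ε → (q0, aabbba, Z)
No transition for (q0, a, top Z); M blocks with input aabbba remaining.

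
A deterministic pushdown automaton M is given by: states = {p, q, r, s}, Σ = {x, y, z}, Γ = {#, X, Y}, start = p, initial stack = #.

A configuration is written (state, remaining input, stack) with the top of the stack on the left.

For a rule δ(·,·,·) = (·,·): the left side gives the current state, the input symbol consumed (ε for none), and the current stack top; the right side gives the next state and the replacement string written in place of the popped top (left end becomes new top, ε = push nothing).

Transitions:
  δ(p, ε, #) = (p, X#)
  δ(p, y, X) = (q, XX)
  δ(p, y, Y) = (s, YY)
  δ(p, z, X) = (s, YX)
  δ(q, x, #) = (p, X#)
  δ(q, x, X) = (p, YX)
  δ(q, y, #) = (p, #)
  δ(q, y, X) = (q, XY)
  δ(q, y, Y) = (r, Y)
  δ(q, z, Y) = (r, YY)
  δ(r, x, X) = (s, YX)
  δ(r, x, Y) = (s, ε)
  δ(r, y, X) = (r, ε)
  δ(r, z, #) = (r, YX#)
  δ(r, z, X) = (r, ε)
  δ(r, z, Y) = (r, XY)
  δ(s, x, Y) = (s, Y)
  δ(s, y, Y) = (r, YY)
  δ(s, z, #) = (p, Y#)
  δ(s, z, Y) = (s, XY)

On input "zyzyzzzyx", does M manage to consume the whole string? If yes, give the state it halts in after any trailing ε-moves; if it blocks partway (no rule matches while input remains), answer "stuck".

s

(p, zyzyzzzyx, #) ⊢ (p, zyzyzzzyx, X#) ⊢ (s, yzyzzzyx, YX#) ⊢ (r, zyzzzyx, YYX#) ⊢ (r, yzzzyx, XYYX#) ⊢ (r, zzzyx, YYX#) ⊢ (r, zzyx, XYYX#) ⊢ (r, zyx, YYX#) ⊢ (r, yx, XYYX#) ⊢ (r, x, YYX#) ⊢ (s, ε, YX#)
All input consumed; M is in state s.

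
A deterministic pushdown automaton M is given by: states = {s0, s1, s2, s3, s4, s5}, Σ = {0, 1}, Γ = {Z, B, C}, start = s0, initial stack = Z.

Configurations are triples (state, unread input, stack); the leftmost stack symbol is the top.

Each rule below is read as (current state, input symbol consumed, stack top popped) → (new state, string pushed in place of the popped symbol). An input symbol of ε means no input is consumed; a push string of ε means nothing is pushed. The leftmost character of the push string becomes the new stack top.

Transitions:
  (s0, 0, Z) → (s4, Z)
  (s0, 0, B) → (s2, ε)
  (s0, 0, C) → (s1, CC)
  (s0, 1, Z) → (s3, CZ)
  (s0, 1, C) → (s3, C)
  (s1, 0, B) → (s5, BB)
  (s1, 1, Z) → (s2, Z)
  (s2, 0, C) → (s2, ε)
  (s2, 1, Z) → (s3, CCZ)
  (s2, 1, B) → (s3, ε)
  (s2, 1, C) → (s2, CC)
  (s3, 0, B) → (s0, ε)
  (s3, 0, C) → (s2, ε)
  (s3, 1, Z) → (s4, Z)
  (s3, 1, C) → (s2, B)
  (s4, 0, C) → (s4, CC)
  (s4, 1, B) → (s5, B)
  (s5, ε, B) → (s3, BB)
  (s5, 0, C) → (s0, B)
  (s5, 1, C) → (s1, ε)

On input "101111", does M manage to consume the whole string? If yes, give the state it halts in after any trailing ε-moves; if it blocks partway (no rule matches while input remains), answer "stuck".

s2

(s0, 101111, Z) ⊢ (s3, 01111, CZ) ⊢ (s2, 1111, Z) ⊢ (s3, 111, CCZ) ⊢ (s2, 11, BCZ) ⊢ (s3, 1, CZ) ⊢ (s2, ε, BZ)
All input consumed; M is in state s2.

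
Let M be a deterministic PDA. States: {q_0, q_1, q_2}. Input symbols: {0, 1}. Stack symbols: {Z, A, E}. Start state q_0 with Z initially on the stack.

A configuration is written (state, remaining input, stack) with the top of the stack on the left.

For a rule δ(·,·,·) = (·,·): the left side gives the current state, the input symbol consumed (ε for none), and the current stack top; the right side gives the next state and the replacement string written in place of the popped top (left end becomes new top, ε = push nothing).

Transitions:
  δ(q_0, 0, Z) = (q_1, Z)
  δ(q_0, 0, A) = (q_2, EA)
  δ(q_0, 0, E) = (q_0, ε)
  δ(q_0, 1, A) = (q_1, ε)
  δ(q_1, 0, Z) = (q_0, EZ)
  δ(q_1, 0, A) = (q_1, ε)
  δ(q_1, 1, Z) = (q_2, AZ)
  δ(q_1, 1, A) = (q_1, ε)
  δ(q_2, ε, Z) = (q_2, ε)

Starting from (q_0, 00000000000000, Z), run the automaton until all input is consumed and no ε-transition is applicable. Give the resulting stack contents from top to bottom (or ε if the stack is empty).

EZ

(q_0, 00000000000000, Z)
  read 0, top Z: go to q_1, push Z → (q_1, 0000000000000, Z)
  read 0, top Z: go to q_0, push EZ → (q_0, 000000000000, EZ)
  read 0, top E: go to q_0, push ε → (q_0, 00000000000, Z)
  read 0, top Z: go to q_1, push Z → (q_1, 0000000000, Z)
  read 0, top Z: go to q_0, push EZ → (q_0, 000000000, EZ)
  read 0, top E: go to q_0, push ε → (q_0, 00000000, Z)
  read 0, top Z: go to q_1, push Z → (q_1, 0000000, Z)
  read 0, top Z: go to q_0, push EZ → (q_0, 000000, EZ)
  read 0, top E: go to q_0, push ε → (q_0, 00000, Z)
  read 0, top Z: go to q_1, push Z → (q_1, 0000, Z)
  read 0, top Z: go to q_0, push EZ → (q_0, 000, EZ)
  read 0, top E: go to q_0, push ε → (q_0, 00, Z)
  read 0, top Z: go to q_1, push Z → (q_1, 0, Z)
  read 0, top Z: go to q_0, push EZ → (q_0, ε, EZ)
All input consumed in state q_0 with stack EZ.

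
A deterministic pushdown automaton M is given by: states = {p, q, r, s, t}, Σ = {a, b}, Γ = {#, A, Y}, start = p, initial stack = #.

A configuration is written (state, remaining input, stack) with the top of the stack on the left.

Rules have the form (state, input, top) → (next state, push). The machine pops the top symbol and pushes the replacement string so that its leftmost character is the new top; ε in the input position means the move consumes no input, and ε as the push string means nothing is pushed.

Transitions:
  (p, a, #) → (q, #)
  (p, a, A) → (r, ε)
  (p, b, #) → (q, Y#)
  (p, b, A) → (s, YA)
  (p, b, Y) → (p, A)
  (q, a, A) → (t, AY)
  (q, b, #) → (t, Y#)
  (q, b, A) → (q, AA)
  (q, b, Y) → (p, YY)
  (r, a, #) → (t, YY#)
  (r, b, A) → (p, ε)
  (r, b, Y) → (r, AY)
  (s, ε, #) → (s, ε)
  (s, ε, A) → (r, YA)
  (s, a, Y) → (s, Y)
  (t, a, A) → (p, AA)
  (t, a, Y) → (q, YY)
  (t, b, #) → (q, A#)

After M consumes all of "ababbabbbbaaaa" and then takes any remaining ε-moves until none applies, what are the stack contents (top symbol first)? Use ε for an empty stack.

YAY#

(p, ababbabbbbaaaa, #)
  read a, top #: go to q, push # → (q, babbabbbbaaaa, #)
  read b, top #: go to t, push Y# → (t, abbabbbbaaaa, Y#)
  read a, top Y: go to q, push YY → (q, bbabbbbaaaa, YY#)
  read b, top Y: go to p, push YY → (p, babbbbaaaa, YYY#)
  read b, top Y: go to p, push A → (p, abbbbaaaa, AYY#)
  read a, top A: go to r, push ε → (r, bbbbaaaa, YY#)
  read b, top Y: go to r, push AY → (r, bbbaaaa, AYY#)
  read b, top A: go to p, push ε → (p, bbaaaa, YY#)
  read b, top Y: go to p, push A → (p, baaaa, AY#)
  read b, top A: go to s, push YA → (s, aaaa, YAY#)
  read a, top Y: go to s, push Y → (s, aaa, YAY#)
  read a, top Y: go to s, push Y → (s, aa, YAY#)
  read a, top Y: go to s, push Y → (s, a, YAY#)
  read a, top Y: go to s, push Y → (s, ε, YAY#)
All input consumed in state s with stack YAY#.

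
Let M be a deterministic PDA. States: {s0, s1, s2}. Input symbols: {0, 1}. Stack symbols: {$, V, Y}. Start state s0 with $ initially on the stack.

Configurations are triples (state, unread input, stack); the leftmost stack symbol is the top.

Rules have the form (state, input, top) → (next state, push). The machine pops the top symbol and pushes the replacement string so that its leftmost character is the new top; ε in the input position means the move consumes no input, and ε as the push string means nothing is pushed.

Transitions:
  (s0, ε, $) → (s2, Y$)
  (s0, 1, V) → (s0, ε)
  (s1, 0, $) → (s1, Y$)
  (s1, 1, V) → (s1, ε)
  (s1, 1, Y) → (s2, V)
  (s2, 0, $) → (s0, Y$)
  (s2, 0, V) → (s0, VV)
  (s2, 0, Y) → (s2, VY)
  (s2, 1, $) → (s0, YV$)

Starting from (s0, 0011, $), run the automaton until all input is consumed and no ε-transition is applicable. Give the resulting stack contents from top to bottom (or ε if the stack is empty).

Y$

(s0, 0011, $) ⊢ (s2, 0011, Y$) ⊢ (s2, 011, VY$) ⊢ (s0, 11, VVY$) ⊢ (s0, 1, VY$) ⊢ (s0, ε, Y$)
All input consumed in state s0 with stack Y$.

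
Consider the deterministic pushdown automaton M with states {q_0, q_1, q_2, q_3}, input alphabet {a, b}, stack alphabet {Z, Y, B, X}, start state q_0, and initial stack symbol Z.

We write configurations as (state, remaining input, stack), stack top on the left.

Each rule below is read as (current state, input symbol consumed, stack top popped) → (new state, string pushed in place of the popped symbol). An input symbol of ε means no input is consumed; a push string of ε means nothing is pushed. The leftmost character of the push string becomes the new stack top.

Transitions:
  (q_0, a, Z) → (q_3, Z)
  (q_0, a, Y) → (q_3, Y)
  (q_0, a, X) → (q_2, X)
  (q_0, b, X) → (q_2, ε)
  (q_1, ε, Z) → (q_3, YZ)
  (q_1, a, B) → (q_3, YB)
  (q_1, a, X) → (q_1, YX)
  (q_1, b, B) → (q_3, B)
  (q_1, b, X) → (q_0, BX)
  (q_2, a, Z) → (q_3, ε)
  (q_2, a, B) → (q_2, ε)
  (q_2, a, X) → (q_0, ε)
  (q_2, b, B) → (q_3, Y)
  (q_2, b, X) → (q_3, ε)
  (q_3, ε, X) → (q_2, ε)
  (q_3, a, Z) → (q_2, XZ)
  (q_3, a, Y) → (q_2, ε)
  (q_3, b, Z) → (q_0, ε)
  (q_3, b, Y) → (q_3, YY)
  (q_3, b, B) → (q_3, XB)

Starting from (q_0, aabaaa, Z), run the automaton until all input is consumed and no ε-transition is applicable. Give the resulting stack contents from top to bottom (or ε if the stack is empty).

(q_0, aabaaa, Z)
  read a, top Z: go to q_3, push Z → (q_3, abaaa, Z)
  read a, top Z: go to q_2, push XZ → (q_2, baaa, XZ)
  read b, top X: go to q_3, push ε → (q_3, aaa, Z)
  read a, top Z: go to q_2, push XZ → (q_2, aa, XZ)
  read a, top X: go to q_0, push ε → (q_0, a, Z)
  read a, top Z: go to q_3, push Z → (q_3, ε, Z)
All input consumed in state q_3 with stack Z.

Z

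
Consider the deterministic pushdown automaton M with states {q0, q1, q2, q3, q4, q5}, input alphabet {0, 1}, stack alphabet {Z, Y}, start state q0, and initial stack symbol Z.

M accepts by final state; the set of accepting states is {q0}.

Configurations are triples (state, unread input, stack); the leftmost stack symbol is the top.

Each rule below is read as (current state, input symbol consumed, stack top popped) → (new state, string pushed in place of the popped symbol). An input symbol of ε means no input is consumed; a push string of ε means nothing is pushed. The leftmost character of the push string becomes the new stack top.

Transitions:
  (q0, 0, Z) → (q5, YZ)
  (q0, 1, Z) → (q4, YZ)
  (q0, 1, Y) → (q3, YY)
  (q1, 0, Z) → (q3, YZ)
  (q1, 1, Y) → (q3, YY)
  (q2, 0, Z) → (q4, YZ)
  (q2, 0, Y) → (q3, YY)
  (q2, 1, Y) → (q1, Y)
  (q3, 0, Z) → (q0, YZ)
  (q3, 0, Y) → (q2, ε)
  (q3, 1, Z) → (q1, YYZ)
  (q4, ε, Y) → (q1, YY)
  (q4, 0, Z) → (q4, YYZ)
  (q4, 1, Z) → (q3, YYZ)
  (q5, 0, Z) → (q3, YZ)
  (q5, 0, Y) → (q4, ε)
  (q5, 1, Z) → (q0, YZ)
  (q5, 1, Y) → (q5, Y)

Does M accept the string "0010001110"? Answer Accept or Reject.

(q0, 0010001110, Z)
  read 0, top Z: go to q5, push YZ → (q5, 010001110, YZ)
  read 0, top Y: go to q4, push ε → (q4, 10001110, Z)
  read 1, top Z: go to q3, push YYZ → (q3, 0001110, YYZ)
  read 0, top Y: go to q2, push ε → (q2, 001110, YZ)
  read 0, top Y: go to q3, push YY → (q3, 01110, YYZ)
  read 0, top Y: go to q2, push ε → (q2, 1110, YZ)
  read 1, top Y: go to q1, push Y → (q1, 110, YZ)
  read 1, top Y: go to q3, push YY → (q3, 10, YYZ)
No transition applies at (q3, 10, YYZ); input not fully consumed.

Reject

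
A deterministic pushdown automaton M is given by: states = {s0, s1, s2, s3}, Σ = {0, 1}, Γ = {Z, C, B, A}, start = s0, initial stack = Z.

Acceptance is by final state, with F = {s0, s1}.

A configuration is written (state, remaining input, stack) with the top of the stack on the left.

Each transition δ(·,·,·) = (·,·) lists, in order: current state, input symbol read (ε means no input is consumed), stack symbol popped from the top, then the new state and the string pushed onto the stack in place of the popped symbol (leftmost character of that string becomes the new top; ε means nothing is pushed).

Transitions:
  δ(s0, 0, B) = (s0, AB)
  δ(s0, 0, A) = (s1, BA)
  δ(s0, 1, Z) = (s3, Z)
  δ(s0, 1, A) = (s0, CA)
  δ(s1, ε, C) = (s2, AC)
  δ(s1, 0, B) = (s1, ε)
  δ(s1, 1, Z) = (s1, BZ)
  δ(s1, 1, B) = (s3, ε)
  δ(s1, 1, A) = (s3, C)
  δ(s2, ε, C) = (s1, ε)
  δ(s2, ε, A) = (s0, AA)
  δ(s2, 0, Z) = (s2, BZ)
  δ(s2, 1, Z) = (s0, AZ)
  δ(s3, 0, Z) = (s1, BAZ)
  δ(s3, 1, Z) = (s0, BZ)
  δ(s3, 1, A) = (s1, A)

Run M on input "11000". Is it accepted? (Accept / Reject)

(s0, 11000, Z)
  read 1, top Z: go to s3, push Z → (s3, 1000, Z)
  read 1, top Z: go to s0, push BZ → (s0, 000, BZ)
  read 0, top B: go to s0, push AB → (s0, 00, ABZ)
  read 0, top A: go to s1, push BA → (s1, 0, BABZ)
  read 0, top B: go to s1, push ε → (s1, ε, ABZ)
All input consumed; state s1 ∈ F.

Accept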